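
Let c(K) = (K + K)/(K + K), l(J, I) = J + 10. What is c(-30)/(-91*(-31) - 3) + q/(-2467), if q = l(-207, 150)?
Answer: 557613/6952006 ≈ 0.080209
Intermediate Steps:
l(J, I) = 10 + J
q = -197 (q = 10 - 207 = -197)
c(K) = 1 (c(K) = (2*K)/((2*K)) = (2*K)*(1/(2*K)) = 1)
c(-30)/(-91*(-31) - 3) + q/(-2467) = 1/(-91*(-31) - 3) - 197/(-2467) = 1/(2821 - 3) - 197*(-1/2467) = 1/2818 + 197/2467 = 557613/6952006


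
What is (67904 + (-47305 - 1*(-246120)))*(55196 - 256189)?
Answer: -53608651967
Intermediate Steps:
(67904 + (-47305 - 1*(-246120)))*(55196 - 256189) = (67904 + (-47305 + 246120))*(-200993) = (67904 + 198815)*(-200993) = 266719*(-200993) = -53608651967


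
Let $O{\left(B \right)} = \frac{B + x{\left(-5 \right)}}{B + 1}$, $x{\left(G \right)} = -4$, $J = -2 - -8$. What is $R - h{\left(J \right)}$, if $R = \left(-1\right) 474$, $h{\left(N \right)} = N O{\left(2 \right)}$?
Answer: $-470$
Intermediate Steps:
$J = 6$ ($J = -2 + 8 = 6$)
$O{\left(B \right)} = \frac{-4 + B}{1 + B}$ ($O{\left(B \right)} = \frac{B - 4}{B + 1} = \frac{-4 + B}{1 + B}$)
$h{\left(N \right)} = - \frac{2 N}{3}$ ($h{\left(N \right)} = N \frac{-4 + 2}{1 + 2} = N \frac{1}{3} \left(-2\right) = N \left(- \frac{2}{3}\right) = - \frac{2 N}{3}$)
$R = -474$
$R - h{\left(J \right)} = -474 - \left(- \frac{2}{3}\right) 6 = -474 - -4 = -474 + 4 = -470$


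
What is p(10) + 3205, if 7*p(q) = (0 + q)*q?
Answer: 22535/7 ≈ 3219.3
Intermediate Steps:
p(q) = q**2/7 (p(q) = ((0 + q)*q)/7 = (q*q)/7 = q**2/7)
p(10) + 3205 = (1/7)*10**2 + 3205 = (1/7)*100 + 3205 = 100/7 + 3205 = 22535/7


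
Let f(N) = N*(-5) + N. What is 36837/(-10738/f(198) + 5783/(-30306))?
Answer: 73681220052/26737141 ≈ 2755.8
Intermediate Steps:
f(N) = -4*N (f(N) = -5*N + N = -4*N)
36837/(-10738/f(198) + 5783/(-30306)) = 36837/(-10738/((-4*198)) + 5783/(-30306)) = 36837/(-10738/(-792) + 5783*(-1/30306)) = 36837/(-10738*(-1/792) - 5783/30306) = 36837/(5369/396 - 5783/30306) = 36837/(26737141/2000196) = 36837*(2000196/26737141) = 73681220052/26737141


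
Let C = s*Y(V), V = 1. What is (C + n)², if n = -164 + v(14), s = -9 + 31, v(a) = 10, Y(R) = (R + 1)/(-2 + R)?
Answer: 39204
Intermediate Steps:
Y(R) = (1 + R)/(-2 + R)
s = 22
n = -154 (n = -164 + 10 = -154)
C = -44 (C = 22*((1 + 1)/(-2 + 1)) = 22*(2/(-1)) = 22*(-1*2) = 22*(-2) = -44)
(C + n)² = (-44 - 154)² = (-198)² = 39204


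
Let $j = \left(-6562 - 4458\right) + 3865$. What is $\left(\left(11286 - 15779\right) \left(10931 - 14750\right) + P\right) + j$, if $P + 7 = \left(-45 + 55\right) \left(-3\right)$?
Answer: $17151575$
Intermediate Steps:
$P = -37$ ($P = -7 + \left(-45 + 55\right) \left(-3\right) = -7 + 10 \left(-3\right) = -7 - 30 = -37$)
$j = -7155$ ($j = -11020 + 3865 = -7155$)
$\left(\left(11286 - 15779\right) \left(10931 - 14750\right) + P\right) + j = \left(\left(11286 - 15779\right) \left(10931 - 14750\right) - 37\right) - 7155 = \left(\left(-4493\right) \left(-3819\right) - 37\right) - 7155 = \left(17158767 - 37\right) - 7155 = 17158730 - 7155 = 17151575$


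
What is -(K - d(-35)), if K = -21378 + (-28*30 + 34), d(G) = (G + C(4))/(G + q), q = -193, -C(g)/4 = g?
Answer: 1686001/76 ≈ 22184.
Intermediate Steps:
C(g) = -4*g
d(G) = (-16 + G)/(-193 + G) (d(G) = (G - 4*4)/(G - 193) = (G - 16)/(-193 + G) = (-16 + G)/(-193 + G))
K = -22184 (K = -21378 + (-840 + 34) = -21378 - 806 = -22184)
-(K - d(-35)) = -(-22184 - (-16 - 35)/(-193 - 35)) = -(-22184 - (-51)/(-228)) = -(-22184 - (-1)*(-51)/228) = -(-22184 - 1*17/76) = -(-22184 - 17/76) = -1*(-1686001/76) = 1686001/76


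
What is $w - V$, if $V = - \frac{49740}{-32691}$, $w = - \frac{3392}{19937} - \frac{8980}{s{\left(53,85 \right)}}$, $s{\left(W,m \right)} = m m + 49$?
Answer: $- \frac{2312131437118}{790150939493} \approx -2.9262$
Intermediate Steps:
$s{\left(W,m \right)} = 49 + m^{2}$ ($s{\left(W,m \right)} = m^{2} + 49 = 49 + m^{2}$)
$w = - \frac{101853834}{72510869}$ ($w = - \frac{3392}{19937} - \frac{8980}{49 + 85^{2}} = \left(-3392\right) \frac{1}{19937} - \frac{8980}{49 + 7225} = - \frac{3392}{19937} - \frac{8980}{7274} = - \frac{3392}{19937} - \frac{4490}{3637} = - \frac{101853834}{72510869} \approx -1.4047$)
$V = \frac{16580}{10897}$ ($V = \left(-49740\right) \left(- \frac{1}{32691}\right) = \frac{16580}{10897} \approx 1.5215$)
$w - V = - \frac{101853834}{72510869} - \frac{16580}{10897} = - \frac{2312131437118}{790150939493}$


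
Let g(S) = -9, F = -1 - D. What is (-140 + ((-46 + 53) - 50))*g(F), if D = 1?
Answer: 1647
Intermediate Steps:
F = -2 (F = -1 - 1*1 = -1 - 1 = -2)
(-140 + ((-46 + 53) - 50))*g(F) = (-140 + ((-46 + 53) - 50))*(-9) = (-140 + (7 - 50))*(-9) = (-140 - 43)*(-9) = -183*(-9) = 1647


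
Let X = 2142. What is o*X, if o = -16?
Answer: -34272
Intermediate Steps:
o*X = -16*2142 = -34272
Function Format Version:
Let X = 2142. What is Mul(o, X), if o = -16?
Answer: -34272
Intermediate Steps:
Mul(o, X) = Mul(-16, 2142) = -34272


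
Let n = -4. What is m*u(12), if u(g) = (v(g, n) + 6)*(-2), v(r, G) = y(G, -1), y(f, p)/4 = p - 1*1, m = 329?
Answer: 1316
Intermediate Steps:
y(f, p) = -4 + 4*p (y(f, p) = 4*(p - 1*1) = 4*(p - 1) = 4*(-1 + p) = -4 + 4*p)
v(r, G) = -8 (v(r, G) = -4 + 4*(-1) = -4 - 4 = -8)
u(g) = 4 (u(g) = (-8 + 6)*(-2) = -2*(-2) = 4)
m*u(12) = 329*4 = 1316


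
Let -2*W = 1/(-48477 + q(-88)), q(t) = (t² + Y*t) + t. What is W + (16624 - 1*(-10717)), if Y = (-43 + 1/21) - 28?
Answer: 39705748543/1452242 ≈ 27341.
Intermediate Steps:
Y = -1490/21 (Y = (-43 + 1/21) - 28 = -902/21 - 28 = -1490/21 ≈ -70.952)
q(t) = t² - 1469*t/21 (q(t) = (t² - 1490*t/21) + t = t² - 1469*t/21)
W = 21/1452242 (W = -1/(2*(-48477 + (1/21)*(-88)*(-1469 + 21*(-88)))) = -1/(2*(-48477 + (1/21)*(-88)*(-1469 - 1848))) = -1/(2*(-48477 + (1/21)*(-88)*(-3317))) = -1/(2*(-48477 + 291896/21)) = -1/(2*(-726121/21)) = -½*(-21/726121) = 21/1452242 ≈ 1.4460e-5)
W + (16624 - 1*(-10717)) = 21/1452242 + (16624 - 1*(-10717)) = 21/1452242 + (16624 + 10717) = 21/1452242 + 27341 = 39705748543/1452242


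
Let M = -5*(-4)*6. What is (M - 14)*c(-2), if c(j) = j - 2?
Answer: -424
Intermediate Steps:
c(j) = -2 + j
M = 120 (M = 20*6 = 120)
(M - 14)*c(-2) = (120 - 14)*(-2 - 2) = 106*(-4) = -424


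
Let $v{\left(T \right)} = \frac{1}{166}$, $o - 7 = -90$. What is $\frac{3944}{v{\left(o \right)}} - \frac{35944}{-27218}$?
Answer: $\frac{8909884708}{13609} \approx 6.5471 \cdot 10^{5}$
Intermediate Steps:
$o = -83$ ($o = 7 - 90 = -83$)
$v{\left(T \right)} = \frac{1}{166}$
$\frac{3944}{v{\left(o \right)}} - \frac{35944}{-27218} = 3944 \frac{1}{\frac{1}{166}} - \frac{35944}{-27218} = 3944 \cdot 166 - - \frac{17972}{13609} = 654704 + \frac{17972}{13609} = \frac{8909884708}{13609}$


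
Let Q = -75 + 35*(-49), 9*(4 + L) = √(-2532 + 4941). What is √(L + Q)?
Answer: √(-16146 + √2409)/3 ≈ 42.291*I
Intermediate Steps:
L = -4 + √2409/9 (L = -4 + √(-2532 + 4941)/9 = -4 + √2409/9 ≈ 1.4535)
Q = -1790 (Q = -75 - 1715 = -1790)
√(L + Q) = √((-4 + √2409/9) - 1790) = √(-1794 + √2409/9)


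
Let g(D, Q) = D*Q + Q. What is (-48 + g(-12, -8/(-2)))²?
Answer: 8464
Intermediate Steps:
g(D, Q) = Q + D*Q
(-48 + g(-12, -8/(-2)))² = (-48 + (-8/(-2))*(1 - 12))² = (-48 - 8*(-½)*(-11))² = (-48 + 4*(-11))² = (-48 - 44)² = (-92)² = 8464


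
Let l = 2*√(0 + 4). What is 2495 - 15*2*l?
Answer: 2375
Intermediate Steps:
l = 4 (l = 2*√4 = 2*2 = 4)
2495 - 15*2*l = 2495 - 15*2*4 = 2495 - 30*4 = 2495 - 1*120 = 2495 - 120 = 2375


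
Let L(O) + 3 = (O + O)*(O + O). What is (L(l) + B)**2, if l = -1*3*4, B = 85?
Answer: 432964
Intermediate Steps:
l = -12 (l = -3*4 = -12)
L(O) = -3 + 4*O**2 (L(O) = -3 + (O + O)*(O + O) = -3 + (2*O)*(2*O) = -3 + 4*O**2)
(L(l) + B)**2 = ((-3 + 4*(-12)**2) + 85)**2 = ((-3 + 4*144) + 85)**2 = ((-3 + 576) + 85)**2 = (573 + 85)**2 = 658**2 = 432964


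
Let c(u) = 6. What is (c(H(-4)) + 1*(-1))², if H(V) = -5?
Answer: 25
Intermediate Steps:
(c(H(-4)) + 1*(-1))² = (6 + 1*(-1))² = (6 - 1)² = 5² = 25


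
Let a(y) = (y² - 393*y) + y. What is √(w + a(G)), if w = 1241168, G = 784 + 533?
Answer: √2459393 ≈ 1568.2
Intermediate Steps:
G = 1317
a(y) = y² - 392*y
√(w + a(G)) = √(1241168 + 1317*(-392 + 1317)) = √(1241168 + 1317*925) = √(1241168 + 1218225) = √2459393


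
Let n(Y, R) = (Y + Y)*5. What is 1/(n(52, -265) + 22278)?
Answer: 1/22798 ≈ 4.3863e-5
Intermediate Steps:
n(Y, R) = 10*Y (n(Y, R) = (2*Y)*5 = 10*Y)
1/(n(52, -265) + 22278) = 1/(10*52 + 22278) = 1/(520 + 22278) = 1/22798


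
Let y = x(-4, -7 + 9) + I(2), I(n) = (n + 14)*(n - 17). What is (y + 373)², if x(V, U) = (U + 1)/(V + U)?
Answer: 69169/4 ≈ 17292.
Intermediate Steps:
I(n) = (-17 + n)*(14 + n) (I(n) = (14 + n)*(-17 + n) = (-17 + n)*(14 + n))
x(V, U) = (1 + U)/(U + V)
y = -483/2 (y = (1 + (-7 + 9))/((-7 + 9) - 4) + (-238 + 2² - 3*2) = (1 + 2)/(2 - 4) + (-238 + 4 - 6) = 3/(-2) - 240 = -½*3 - 240 = -3/2 - 240 = -483/2 ≈ -241.50)
(y + 373)² = (-483/2 + 373)² = (263/2)² = 69169/4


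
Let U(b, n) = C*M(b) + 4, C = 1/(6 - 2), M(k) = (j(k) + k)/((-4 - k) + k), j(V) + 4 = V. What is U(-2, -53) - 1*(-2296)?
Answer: 4601/2 ≈ 2300.5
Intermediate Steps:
j(V) = -4 + V
M(k) = 1 - k/2 (M(k) = ((-4 + k) + k)/((-4 - k) + k) = (-4 + 2*k)/(-4) = (-4 + 2*k)*(-¼) = 1 - k/2)
C = ¼ (C = 1/4 = ¼ ≈ 0.25000)
U(b, n) = 17/4 - b/8 (U(b, n) = (1 - b/2)/4 + 4 = (¼ - b/8) + 4 = 17/4 - b/8)
U(-2, -53) - 1*(-2296) = (17/4 - ⅛*(-2)) - 1*(-2296) = (17/4 + ¼) + 2296 = 9/2 + 2296 = 4601/2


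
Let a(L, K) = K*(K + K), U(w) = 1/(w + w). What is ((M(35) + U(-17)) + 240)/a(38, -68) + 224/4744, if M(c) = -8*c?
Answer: 7997023/186458176 ≈ 0.042889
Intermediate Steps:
U(w) = 1/(2*w)
a(L, K) = 2*K² (a(L, K) = K*(2*K) = 2*K²)
((M(35) + U(-17)) + 240)/a(38, -68) + 224/4744 = ((-8*35 + (½)/(-17)) + 240)/((2*(-68)²)) + 224/4744 = ((-280 + (½)*(-1/17)) + 240)/((2*4624)) + 224*(1/4744) = ((-280 - 1/34) + 240)/9248 + 28/593 = (-9521/34 + 240)*(1/9248) + 28/593 = -1361/34*1/9248 + 28/593 = -1361/314432 + 28/593 = 7997023/186458176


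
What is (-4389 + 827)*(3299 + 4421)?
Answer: -27498640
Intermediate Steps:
(-4389 + 827)*(3299 + 4421) = -3562*7720 = -27498640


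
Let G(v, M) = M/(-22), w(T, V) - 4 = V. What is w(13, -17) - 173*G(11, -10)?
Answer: -1008/11 ≈ -91.636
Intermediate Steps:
w(T, V) = 4 + V
G(v, M) = -M/22 (G(v, M) = M*(-1/22) = -M/22)
w(13, -17) - 173*G(11, -10) = (4 - 17) - (-173)*(-10)/22 = -13 - 173*5/11 = -13 - 865/11 = -1008/11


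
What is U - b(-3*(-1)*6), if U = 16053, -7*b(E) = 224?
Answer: 16085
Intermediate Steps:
b(E) = -32 (b(E) = -1/7*224 = -32)
U - b(-3*(-1)*6) = 16053 - 1*(-32) = 16053 + 32 = 16085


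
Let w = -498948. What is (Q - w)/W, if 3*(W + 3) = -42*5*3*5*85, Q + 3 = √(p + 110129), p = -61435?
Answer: -166315/29751 - √48694/89253 ≈ -5.5927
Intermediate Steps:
Q = -3 + √48694 (Q = -3 + √(-61435 + 110129) = -3 + √48694 ≈ 217.67)
W = -89253 (W = -3 + (-42*5*3*5*85)/3 = -3 + (-630*5*85)/3 = -3 + (-42*75*85)/3 = -3 + (-3150*85)/3 = -3 + (⅓)*(-267750) = -3 - 89250 = -89253)
(Q - w)/W = ((-3 + √48694) - 1*(-498948))/(-89253) = ((-3 + √48694) + 498948)*(-1/89253) = (498945 + √48694)*(-1/89253) = -166315/29751 - √48694/89253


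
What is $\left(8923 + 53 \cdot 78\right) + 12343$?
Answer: $25400$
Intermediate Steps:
$\left(8923 + 53 \cdot 78\right) + 12343 = \left(8923 + 4134\right) + 12343 = 13057 + 12343 = 25400$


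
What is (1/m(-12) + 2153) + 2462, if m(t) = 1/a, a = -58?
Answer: 4557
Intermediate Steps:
m(t) = -1/58 (m(t) = 1/(-58) = -1/58)
(1/m(-12) + 2153) + 2462 = (1/(-1/58) + 2153) + 2462 = (-58 + 2153) + 2462 = 2095 + 2462 = 4557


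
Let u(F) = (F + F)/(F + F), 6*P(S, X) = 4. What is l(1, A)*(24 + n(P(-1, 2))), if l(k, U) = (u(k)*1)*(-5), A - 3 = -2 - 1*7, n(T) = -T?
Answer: -350/3 ≈ -116.67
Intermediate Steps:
P(S, X) = ⅔ (P(S, X) = (⅙)*4 = ⅔)
A = -6 (A = 3 + (-2 - 1*7) = 3 + (-2 - 7) = 3 - 9 = -6)
u(F) = 1 (u(F) = (2*F)/((2*F)) = (2*F)*(1/(2*F)) = 1)
l(k, U) = -5 (l(k, U) = (1*1)*(-5) = 1*(-5) = -5)
l(1, A)*(24 + n(P(-1, 2))) = -5*(24 - 1*⅔) = -5*(24 - ⅔) = -5*70/3 = -350/3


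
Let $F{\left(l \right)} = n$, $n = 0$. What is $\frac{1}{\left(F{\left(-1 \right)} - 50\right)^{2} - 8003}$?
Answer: $- \frac{1}{5503} \approx -0.00018172$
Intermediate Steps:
$F{\left(l \right)} = 0$
$\frac{1}{\left(F{\left(-1 \right)} - 50\right)^{2} - 8003} = \frac{1}{\left(0 - 50\right)^{2} - 8003} = \frac{1}{\left(-50\right)^{2} - 8003} = \frac{1}{2500 - 8003} = \frac{1}{-5503} = - \frac{1}{5503}$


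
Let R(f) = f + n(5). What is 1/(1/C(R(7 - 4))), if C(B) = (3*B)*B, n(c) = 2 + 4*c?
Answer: 1875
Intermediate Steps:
R(f) = 22 + f (R(f) = f + (2 + 4*5) = f + (2 + 20) = f + 22 = 22 + f)
C(B) = 3*B²
1/(1/C(R(7 - 4))) = 1/(1/(3*(22 + (7 - 4))²)) = 1/(1/(3*(22 + 3)²)) = 1/(1/(3*25²)) = 1/(1/(3*625)) = 1/(1/1875) = 1875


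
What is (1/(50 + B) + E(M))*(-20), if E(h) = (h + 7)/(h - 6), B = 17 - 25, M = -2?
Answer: 505/42 ≈ 12.024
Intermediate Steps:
B = -8
E(h) = (7 + h)/(-6 + h)
(1/(50 + B) + E(M))*(-20) = (1/(50 - 8) + (7 - 2)/(-6 - 2))*(-20) = (1/42 + 5/(-8))*(-20) = (1/42 - ⅛*5)*(-20) = (1/42 - 5/8)*(-20) = -101/168*(-20) = 505/42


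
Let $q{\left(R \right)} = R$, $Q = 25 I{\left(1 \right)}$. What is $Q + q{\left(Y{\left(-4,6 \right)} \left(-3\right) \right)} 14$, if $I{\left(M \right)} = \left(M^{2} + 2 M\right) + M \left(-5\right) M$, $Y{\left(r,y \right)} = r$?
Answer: $118$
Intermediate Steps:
$I{\left(M \right)} = - 4 M^{2} + 2 M$ ($I{\left(M \right)} = \left(M^{2} + 2 M\right) + - 5 M M = \left(M^{2} + 2 M\right) - 5 M^{2} = - 4 M^{2} + 2 M$)
$Q = -50$ ($Q = 25 \cdot 2 \cdot 1 \left(1 - 2\right) = 25 \cdot 2 \cdot 1 \left(-1\right) = 25 \left(-2\right) = -50$)
$Q + q{\left(Y{\left(-4,6 \right)} \left(-3\right) \right)} 14 = -50 + \left(-4\right) \left(-3\right) 14 = -50 + 12 \cdot 14 = -50 + 168 = 118$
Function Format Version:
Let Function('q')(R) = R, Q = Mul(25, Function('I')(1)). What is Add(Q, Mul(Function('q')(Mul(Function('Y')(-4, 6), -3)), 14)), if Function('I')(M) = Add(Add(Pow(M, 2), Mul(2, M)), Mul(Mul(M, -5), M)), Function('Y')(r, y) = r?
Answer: 118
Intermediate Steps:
Function('I')(M) = Add(Mul(-4, Pow(M, 2)), Mul(2, M)) (Function('I')(M) = Add(Add(Pow(M, 2), Mul(2, M)), Mul(Mul(-5, M), M)) = Add(Add(Pow(M, 2), Mul(2, M)), Mul(-5, Pow(M, 2))) = Add(Mul(-4, Pow(M, 2)), Mul(2, M)))
Q = -50 (Q = Mul(25, Mul(2, 1, Add(1, Mul(-2, 1)))) = Mul(25, Mul(2, 1, Add(1, -2))) = Mul(25, Mul(2, 1, -1)) = Mul(25, -2) = -50)
Add(Q, Mul(Function('q')(Mul(Function('Y')(-4, 6), -3)), 14)) = Add(-50, Mul(Mul(-4, -3), 14)) = Add(-50, Mul(12, 14)) = Add(-50, 168) = 118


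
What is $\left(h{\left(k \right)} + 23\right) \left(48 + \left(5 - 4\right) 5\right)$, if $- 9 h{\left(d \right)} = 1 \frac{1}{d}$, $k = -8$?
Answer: $\frac{87821}{72} \approx 1219.7$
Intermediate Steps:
$h{\left(d \right)} = - \frac{1}{9 d}$ ($h{\left(d \right)} = - \frac{1 \frac{1}{d}}{9} = - \frac{1}{9 d}$)
$\left(h{\left(k \right)} + 23\right) \left(48 + \left(5 - 4\right) 5\right) = \left(- \frac{1}{9 \left(-8\right)} + 23\right) \left(48 + \left(5 - 4\right) 5\right) = \left(\left(- \frac{1}{9}\right) \left(- \frac{1}{8}\right) + 23\right) \left(48 + 1 \cdot 5\right) = \left(\frac{1}{72} + 23\right) \left(48 + 5\right) = \frac{1657}{72} \cdot 53 = \frac{87821}{72}$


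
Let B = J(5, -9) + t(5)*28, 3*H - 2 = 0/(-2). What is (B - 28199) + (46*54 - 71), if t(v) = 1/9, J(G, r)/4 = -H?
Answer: -232070/9 ≈ -25786.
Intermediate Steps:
H = ⅔ (H = ⅔ + (0/(-2))/3 = ⅔ + (0*(-½))/3 = ⅔ + (⅓)*0 = ⅔ + 0 = ⅔ ≈ 0.66667)
J(G, r) = -8/3 (J(G, r) = 4*(-1*⅔) = 4*(-⅔) = -8/3)
t(v) = ⅑
B = 4/9 (B = -8/3 + (⅑)*28 = -8/3 + 28/9 = 4/9 ≈ 0.44444)
(B - 28199) + (46*54 - 71) = (4/9 - 28199) + (46*54 - 71) = -253787/9 + (2484 - 71) = -253787/9 + 2413 = -232070/9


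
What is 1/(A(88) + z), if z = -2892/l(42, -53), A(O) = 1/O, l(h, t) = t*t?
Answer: -247192/251687 ≈ -0.98214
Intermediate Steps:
l(h, t) = t²
z = -2892/2809 (z = -2892/((-53)²) = -2892/2809 ≈ -1.0295)
1/(A(88) + z) = 1/(1/88 - 2892/2809) = 1/(-251687/247192) = -247192/251687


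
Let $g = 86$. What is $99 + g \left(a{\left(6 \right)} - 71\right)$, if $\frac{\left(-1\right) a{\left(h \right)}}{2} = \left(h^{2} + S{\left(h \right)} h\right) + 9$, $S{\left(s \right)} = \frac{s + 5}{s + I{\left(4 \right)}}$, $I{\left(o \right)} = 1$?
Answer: $- \frac{107581}{7} \approx -15369.0$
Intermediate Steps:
$S{\left(s \right)} = \frac{5 + s}{1 + s}$ ($S{\left(s \right)} = \frac{s + 5}{s + 1} = \frac{5 + s}{1 + s}$)
$a{\left(h \right)} = -18 - 2 h^{2} - \frac{2 h \left(5 + h\right)}{1 + h}$ ($a{\left(h \right)} = - 2 \left(\left(h^{2} + \frac{5 + h}{1 + h} h\right) + 9\right) = - 2 \left(\left(h^{2} + \frac{h \left(5 + h\right)}{1 + h}\right) + 9\right) = - 2 \left(9 + h^{2} + \frac{h \left(5 + h\right)}{1 + h}\right) = -18 - 2 h^{2} - \frac{2 h \left(5 + h\right)}{1 + h}$)
$99 + g \left(a{\left(6 \right)} - 71\right) = 99 + 86 \left(\frac{2 \left(-9 - 6^{3} - 84 - 2 \cdot 6^{2}\right)}{1 + 6} - 71\right) = 99 + 86 \left(\frac{2 \left(-9 - 216 - 84 - 72\right)}{7} - 71\right) = 99 + 86 \left(2 \cdot \frac{1}{7} \left(-9 - 216 - 84 - 72\right) - 71\right) = 99 + 86 \left(2 \cdot \frac{1}{7} \left(-381\right) - 71\right) = 99 + 86 \left(- \frac{762}{7} - 71\right) = 99 + 86 \left(- \frac{1259}{7}\right) = 99 - \frac{108274}{7} = - \frac{107581}{7}$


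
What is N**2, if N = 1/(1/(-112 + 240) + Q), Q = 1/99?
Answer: 160579584/51529 ≈ 3116.3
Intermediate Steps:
Q = 1/99 ≈ 0.010101
N = 12672/227 (N = 1/(1/(-112 + 240) + 1/99) = 1/(1/128 + 1/99) = 1/(227/12672) = 12672/227 ≈ 55.824)
N**2 = (12672/227)**2 = 160579584/51529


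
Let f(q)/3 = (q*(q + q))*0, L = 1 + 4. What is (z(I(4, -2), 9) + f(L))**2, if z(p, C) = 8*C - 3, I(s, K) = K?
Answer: 4761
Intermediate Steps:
L = 5
f(q) = 0 (f(q) = 3*((q*(q + q))*0) = 3*((q*(2*q))*0) = 3*((2*q**2)*0) = 3*0 = 0)
z(p, C) = -3 + 8*C
(z(I(4, -2), 9) + f(L))**2 = ((-3 + 8*9) + 0)**2 = ((-3 + 72) + 0)**2 = (69 + 0)**2 = 69**2 = 4761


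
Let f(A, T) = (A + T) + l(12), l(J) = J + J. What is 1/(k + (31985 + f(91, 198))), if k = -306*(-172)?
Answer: 1/84930 ≈ 1.1774e-5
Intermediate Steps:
l(J) = 2*J
k = 52632
f(A, T) = 24 + A + T (f(A, T) = (A + T) + 2*12 = (A + T) + 24 = 24 + A + T)
1/(k + (31985 + f(91, 198))) = 1/(52632 + (31985 + (24 + 91 + 198))) = 1/(52632 + (31985 + 313)) = 1/(52632 + 32298) = 1/84930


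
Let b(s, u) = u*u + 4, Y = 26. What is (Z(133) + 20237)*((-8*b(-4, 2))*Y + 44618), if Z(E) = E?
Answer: 874972980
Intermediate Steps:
b(s, u) = 4 + u² (b(s, u) = u² + 4 = 4 + u²)
(Z(133) + 20237)*((-8*b(-4, 2))*Y + 44618) = (133 + 20237)*(-8*(4 + 2²)*26 + 44618) = 20370*(-8*(4 + 4)*26 + 44618) = 20370*(-8*8*26 + 44618) = 20370*(-64*26 + 44618) = 20370*(-1664 + 44618) = 20370*42954 = 874972980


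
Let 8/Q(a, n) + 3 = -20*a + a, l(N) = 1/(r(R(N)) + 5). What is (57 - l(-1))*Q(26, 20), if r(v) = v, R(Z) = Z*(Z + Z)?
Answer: -3184/3479 ≈ -0.91521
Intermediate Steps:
R(Z) = 2*Z**2 (R(Z) = Z*(2*Z) = 2*Z**2)
l(N) = 1/(5 + 2*N**2) (l(N) = 1/(2*N**2 + 5) = 1/(5 + 2*N**2))
Q(a, n) = 8/(-3 - 19*a) (Q(a, n) = 8/(-3 + (-20*a + a)) = 8/(-3 - 19*a))
(57 - l(-1))*Q(26, 20) = (57 - 1/(5 + 2*(-1)**2))*(-8/(3 + 19*26)) = (57 - 1/(5 + 2*1))*(-8/(3 + 494)) = (57 - 1/(5 + 2))*(-8/497) = (57 - 1/7)*(-8*1/497) = (57 - 1*1/7)*(-8/497) = (57 - 1/7)*(-8/497) = (398/7)*(-8/497) = -3184/3479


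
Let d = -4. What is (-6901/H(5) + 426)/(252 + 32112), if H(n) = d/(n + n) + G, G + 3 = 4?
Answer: -33227/97092 ≈ -0.34222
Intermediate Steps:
G = 1 (G = -3 + 4 = 1)
H(n) = 1 - 2/n (H(n) = -4/(n + n) + 1 = -4*1/(2*n) + 1 = -2/n + 1 = 1 - 2/n)
(-6901/H(5) + 426)/(252 + 32112) = (-6901*5/(-2 + 5) + 426)/(252 + 32112) = (-6901/((⅕)*3) + 426)/32364 = (-6901/⅗ + 426)*(1/32364) = (-6901*5/3 + 426)*(1/32364) = (-34505/3 + 426)*(1/32364) = -33227/3*1/32364 = -33227/97092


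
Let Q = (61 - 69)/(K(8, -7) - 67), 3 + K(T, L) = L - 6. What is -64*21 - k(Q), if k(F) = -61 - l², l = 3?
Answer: -1274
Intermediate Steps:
K(T, L) = -9 + L (K(T, L) = -3 + (L - 6) = -3 + (-6 + L) = -9 + L)
Q = 8/83 (Q = (61 - 69)/((-9 - 7) - 67) = -8/(-16 - 67) = -8/(-83) = -8*(-1/83) = 8/83 ≈ 0.096385)
k(F) = -70 (k(F) = -61 - 1*3² = -61 - 1*9 = -61 - 9 = -70)
-64*21 - k(Q) = -64*21 - 1*(-70) = -1344 + 70 = -1274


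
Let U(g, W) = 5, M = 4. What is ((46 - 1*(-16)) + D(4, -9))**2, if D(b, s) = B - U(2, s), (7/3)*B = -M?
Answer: 149769/49 ≈ 3056.5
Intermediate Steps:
B = -12/7 (B = 3*(-1*4)/7 = (3/7)*(-4) = -12/7 ≈ -1.7143)
D(b, s) = -47/7 (D(b, s) = -12/7 - 1*5 = -12/7 - 5 = -47/7)
((46 - 1*(-16)) + D(4, -9))**2 = ((46 - 1*(-16)) - 47/7)**2 = ((46 + 16) - 47/7)**2 = (62 - 47/7)**2 = (387/7)**2 = 149769/49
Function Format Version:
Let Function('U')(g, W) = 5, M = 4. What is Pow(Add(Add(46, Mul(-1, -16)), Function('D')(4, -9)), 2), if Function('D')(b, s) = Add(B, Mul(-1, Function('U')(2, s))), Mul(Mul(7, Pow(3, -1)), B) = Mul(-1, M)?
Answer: Rational(149769, 49) ≈ 3056.5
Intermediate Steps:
B = Rational(-12, 7) (B = Mul(Rational(3, 7), Mul(-1, 4)) = Mul(Rational(3, 7), -4) = Rational(-12, 7) ≈ -1.7143)
Function('D')(b, s) = Rational(-47, 7) (Function('D')(b, s) = Add(Rational(-12, 7), Mul(-1, 5)) = Add(Rational(-12, 7), -5) = Rational(-47, 7))
Pow(Add(Add(46, Mul(-1, -16)), Function('D')(4, -9)), 2) = Pow(Add(Add(46, Mul(-1, -16)), Rational(-47, 7)), 2) = Pow(Add(Add(46, 16), Rational(-47, 7)), 2) = Pow(Add(62, Rational(-47, 7)), 2) = Pow(Rational(387, 7), 2) = Rational(149769, 49)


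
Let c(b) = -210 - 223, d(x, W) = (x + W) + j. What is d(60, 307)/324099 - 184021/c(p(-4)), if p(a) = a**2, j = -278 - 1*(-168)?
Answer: 59641133360/140334867 ≈ 424.99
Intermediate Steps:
j = -110 (j = -278 + 168 = -110)
d(x, W) = -110 + W + x (d(x, W) = (x + W) - 110 = (W + x) - 110 = -110 + W + x)
c(b) = -433
d(60, 307)/324099 - 184021/c(p(-4)) = (-110 + 307 + 60)/324099 - 184021/(-433) = 257*(1/324099) - 184021*(-1/433) = 257/324099 + 184021/433 = 59641133360/140334867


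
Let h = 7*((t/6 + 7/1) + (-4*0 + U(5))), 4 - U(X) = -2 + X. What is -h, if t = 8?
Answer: -196/3 ≈ -65.333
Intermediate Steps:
U(X) = 6 - X (U(X) = 4 - (-2 + X) = 4 + (2 - X) = 6 - X)
h = 196/3 (h = 7*((8/6 + 7/1) + (-4*0 + (6 - 1*5))) = 7*((8*(⅙) + 7*1) + (0 + (6 - 5))) = 7*((4/3 + 7) + (0 + 1)) = 7*(25/3 + 1) = 7*(28/3) = 196/3 ≈ 65.333)
-h = -1*196/3 = -196/3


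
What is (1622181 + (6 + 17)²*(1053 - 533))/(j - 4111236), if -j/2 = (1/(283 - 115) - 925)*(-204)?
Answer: -13280827/31420435 ≈ -0.42268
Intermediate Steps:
j = -2641783/7 (j = -2*(1/(283 - 115) - 925)*(-204) = -2*(1/168 - 925)*(-204) = -(-155399)*(-204)/84 = -2*2641783/14 = -2641783/7 ≈ -3.7740e+5)
(1622181 + (6 + 17)²*(1053 - 533))/(j - 4111236) = (1622181 + (6 + 17)²*(1053 - 533))/(-2641783/7 - 4111236) = (1622181 + 23²*520)/(-31420435/7) = (1622181 + 529*520)*(-7/31420435) = (1622181 + 275080)*(-7/31420435) = 1897261*(-7/31420435) = -13280827/31420435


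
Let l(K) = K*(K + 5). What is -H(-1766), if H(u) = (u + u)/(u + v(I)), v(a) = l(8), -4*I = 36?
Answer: -1766/831 ≈ -2.1251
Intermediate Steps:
I = -9 (I = -¼*36 = -9)
l(K) = K*(5 + K)
v(a) = 104 (v(a) = 8*(5 + 8) = 8*13 = 104)
H(u) = 2*u/(104 + u) (H(u) = (u + u)/(u + 104) = (2*u)/(104 + u) = 2*u/(104 + u))
-H(-1766) = -2*(-1766)/(104 - 1766) = -2*(-1766)/(-1662) = -2*(-1766)*(-1)/1662 = -1*1766/831 = -1766/831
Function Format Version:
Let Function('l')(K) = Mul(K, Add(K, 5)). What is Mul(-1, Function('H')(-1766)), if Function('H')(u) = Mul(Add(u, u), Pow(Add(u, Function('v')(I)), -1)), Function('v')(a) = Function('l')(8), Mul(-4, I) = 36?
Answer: Rational(-1766, 831) ≈ -2.1251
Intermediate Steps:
I = -9 (I = Mul(Rational(-1, 4), 36) = -9)
Function('l')(K) = Mul(K, Add(5, K))
Function('v')(a) = 104 (Function('v')(a) = Mul(8, Add(5, 8)) = Mul(8, 13) = 104)
Function('H')(u) = Mul(2, u, Pow(Add(104, u), -1)) (Function('H')(u) = Mul(Add(u, u), Pow(Add(u, 104), -1)) = Mul(Mul(2, u), Pow(Add(104, u), -1)) = Mul(2, u, Pow(Add(104, u), -1)))
Mul(-1, Function('H')(-1766)) = Mul(-1, Mul(2, -1766, Pow(Add(104, -1766), -1))) = Mul(-1, Mul(2, -1766, Pow(-1662, -1))) = Mul(-1, Mul(2, -1766, Rational(-1, 1662))) = Mul(-1, Rational(1766, 831)) = Rational(-1766, 831)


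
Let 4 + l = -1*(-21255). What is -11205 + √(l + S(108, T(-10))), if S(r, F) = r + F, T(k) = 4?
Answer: -11205 + √21363 ≈ -11059.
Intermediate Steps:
S(r, F) = F + r
l = 21251 (l = -4 - 1*(-21255) = -4 + 21255 = 21251)
-11205 + √(l + S(108, T(-10))) = -11205 + √(21251 + (4 + 108)) = -11205 + √(21251 + 112) = -11205 + √21363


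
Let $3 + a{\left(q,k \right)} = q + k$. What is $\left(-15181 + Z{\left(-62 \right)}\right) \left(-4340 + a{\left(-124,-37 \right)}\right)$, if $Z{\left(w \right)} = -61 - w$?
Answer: $68370720$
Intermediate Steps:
$a{\left(q,k \right)} = -3 + k + q$ ($a{\left(q,k \right)} = -3 + \left(q + k\right) = -3 + \left(k + q\right) = -3 + k + q$)
$\left(-15181 + Z{\left(-62 \right)}\right) \left(-4340 + a{\left(-124,-37 \right)}\right) = \left(-15181 - -1\right) \left(-4340 - 164\right) = \left(-15181 + \left(-61 + 62\right)\right) \left(-4340 - 164\right) = \left(-15181 + 1\right) \left(-4504\right) = \left(-15180\right) \left(-4504\right) = 68370720$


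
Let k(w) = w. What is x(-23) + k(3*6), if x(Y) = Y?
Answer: -5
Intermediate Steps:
x(-23) + k(3*6) = -23 + 3*6 = -23 + 18 = -5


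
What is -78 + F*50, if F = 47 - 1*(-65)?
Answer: 5522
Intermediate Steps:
F = 112 (F = 47 + 65 = 112)
-78 + F*50 = -78 + 112*50 = -78 + 5600 = 5522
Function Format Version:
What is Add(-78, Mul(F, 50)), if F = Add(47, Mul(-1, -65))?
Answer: 5522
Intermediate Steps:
F = 112 (F = Add(47, 65) = 112)
Add(-78, Mul(F, 50)) = Add(-78, Mul(112, 50)) = Add(-78, 5600) = 5522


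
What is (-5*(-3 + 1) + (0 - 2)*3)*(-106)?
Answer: -424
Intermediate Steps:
(-5*(-3 + 1) + (0 - 2)*3)*(-106) = (-5*(-2) - 2*3)*(-106) = (10 - 6)*(-106) = 4*(-106) = -424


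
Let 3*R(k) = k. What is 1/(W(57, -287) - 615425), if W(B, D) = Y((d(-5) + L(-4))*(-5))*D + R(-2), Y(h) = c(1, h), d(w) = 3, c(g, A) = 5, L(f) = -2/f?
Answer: -3/1850582 ≈ -1.6211e-6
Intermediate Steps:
R(k) = k/3
Y(h) = 5
W(B, D) = -2/3 + 5*D (W(B, D) = 5*D + (1/3)*(-2) = 5*D - 2/3 = -2/3 + 5*D)
1/(W(57, -287) - 615425) = 1/((-2/3 + 5*(-287)) - 615425) = 1/((-2/3 - 1435) - 615425) = 1/(-4307/3 - 615425) = 1/(-1850582/3) = -3/1850582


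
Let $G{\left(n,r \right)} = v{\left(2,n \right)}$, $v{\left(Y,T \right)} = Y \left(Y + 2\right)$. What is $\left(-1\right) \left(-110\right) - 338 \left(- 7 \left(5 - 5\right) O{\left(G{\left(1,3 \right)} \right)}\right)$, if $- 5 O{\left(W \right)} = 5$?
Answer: $110$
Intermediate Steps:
$v{\left(Y,T \right)} = Y \left(2 + Y\right)$
$G{\left(n,r \right)} = 8$ ($G{\left(n,r \right)} = 2 \left(2 + 2\right) = 2 \cdot 4 = 8$)
$O{\left(W \right)} = -1$ ($O{\left(W \right)} = \left(- \frac{1}{5}\right) 5 = -1$)
$\left(-1\right) \left(-110\right) - 338 \left(- 7 \left(5 - 5\right) O{\left(G{\left(1,3 \right)} \right)}\right) = \left(-1\right) \left(-110\right) - 338 \left(- 7 \left(5 - 5\right) \left(-1\right)\right) = 110 - 338 \left(- 7 \cdot 0 \left(-1\right)\right) = 110 - 338 \left(\left(-7\right) 0\right) = 110 - 0 = 110 + 0 = 110$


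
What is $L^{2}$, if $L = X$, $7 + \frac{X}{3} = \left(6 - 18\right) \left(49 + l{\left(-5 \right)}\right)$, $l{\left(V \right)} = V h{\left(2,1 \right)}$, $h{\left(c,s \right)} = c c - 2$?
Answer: $2030625$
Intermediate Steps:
$h{\left(c,s \right)} = -2 + c^{2}$ ($h{\left(c,s \right)} = c^{2} - 2 = -2 + c^{2}$)
$l{\left(V \right)} = 2 V$ ($l{\left(V \right)} = V \left(-2 + 2^{2}\right) = V \left(-2 + 4\right) = V 2 = 2 V$)
$X = -1425$ ($X = -21 + 3 \left(6 - 18\right) \left(49 + 2 \left(-5\right)\right) = -21 + 3 \left(- 12 \left(49 - 10\right)\right) = -21 + 3 \left(\left(-12\right) 39\right) = -21 + 3 \left(-468\right) = -21 - 1404 = -1425$)
$L = -1425$
$L^{2} = \left(-1425\right)^{2} = 2030625$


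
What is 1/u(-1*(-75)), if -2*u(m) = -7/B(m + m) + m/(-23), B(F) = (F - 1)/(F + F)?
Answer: 6854/59475 ≈ 0.11524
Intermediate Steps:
B(F) = (-1 + F)/(2*F) (B(F) = (-1 + F)/((2*F)) = (-1 + F)*(1/(2*F)) = (-1 + F)/(2*F))
u(m) = m/46 + 14*m/(-1 + 2*m) (u(m) = -(-7*2*(m + m)/(-1 + (m + m)) + m/(-23))/2 = -(-7*4*m/(-1 + 2*m) + m*(-1/23))/2 = -(-7*4*m/(-1 + 2*m) - m/23)/2 = -(-28*m/(-1 + 2*m) - m/23)/2 = -(-m/23 - 28*m/(-1 + 2*m))/2 = m/46 + 14*m/(-1 + 2*m))
1/u(-1*(-75)) = 1/((-1*(-75))*(643 + 2*(-1*(-75)))/(46*(-1 + 2*(-1*(-75))))) = 1/((1/46)*75*(643 + 2*75)/(-1 + 2*75)) = 1/((1/46)*75*(643 + 150)/(-1 + 150)) = 1/((1/46)*75*793/149) = 1/((1/46)*75*(1/149)*793) = 1/(59475/6854) = 6854/59475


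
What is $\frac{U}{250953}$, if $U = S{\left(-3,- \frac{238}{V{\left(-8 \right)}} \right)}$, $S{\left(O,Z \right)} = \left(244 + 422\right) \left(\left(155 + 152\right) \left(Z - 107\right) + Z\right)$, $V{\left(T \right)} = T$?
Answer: $- \frac{5258292}{83651} \approx -62.86$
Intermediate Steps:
$S{\left(O,Z \right)} = -21877434 + 205128 Z$ ($S{\left(O,Z \right)} = 666 \left(307 \left(-107 + Z\right) + Z\right) = 666 \left(\left(-32849 + 307 Z\right) + Z\right) = 666 \left(-32849 + 308 Z\right) = -21877434 + 205128 Z$)
$U = -15774876$ ($U = -21877434 + 205128 \left(- \frac{238}{-8}\right) = -21877434 + 205128 \left(\left(-238\right) \left(- \frac{1}{8}\right)\right) = -21877434 + 205128 \cdot \frac{119}{4} = -21877434 + 6102558 = -15774876$)
$\frac{U}{250953} = - \frac{15774876}{250953} = \left(-15774876\right) \frac{1}{250953} = - \frac{5258292}{83651}$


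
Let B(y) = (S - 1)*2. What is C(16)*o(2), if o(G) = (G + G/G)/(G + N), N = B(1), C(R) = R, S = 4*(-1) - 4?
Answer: -3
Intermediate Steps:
S = -8 (S = -4 - 4 = -8)
B(y) = -18 (B(y) = (-8 - 1)*2 = -9*2 = -18)
N = -18
o(G) = (1 + G)/(-18 + G) (o(G) = (G + G/G)/(G - 18) = (G + 1)/(-18 + G) = (1 + G)/(-18 + G))
C(16)*o(2) = 16*((1 + 2)/(-18 + 2)) = 16*(3/(-16)) = 16*(-1/16*3) = 16*(-3/16) = -3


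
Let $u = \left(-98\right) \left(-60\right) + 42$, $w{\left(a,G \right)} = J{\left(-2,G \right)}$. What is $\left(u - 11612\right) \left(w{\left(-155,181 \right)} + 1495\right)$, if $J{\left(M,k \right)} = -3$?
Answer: $-8489480$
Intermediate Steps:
$w{\left(a,G \right)} = -3$
$u = 5922$ ($u = 5880 + 42 = 5922$)
$\left(u - 11612\right) \left(w{\left(-155,181 \right)} + 1495\right) = \left(5922 - 11612\right) \left(-3 + 1495\right) = \left(-5690\right) 1492 = -8489480$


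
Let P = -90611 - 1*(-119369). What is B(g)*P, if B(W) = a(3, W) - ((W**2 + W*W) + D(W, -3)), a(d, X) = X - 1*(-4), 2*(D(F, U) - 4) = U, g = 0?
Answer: 43137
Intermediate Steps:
D(F, U) = 4 + U/2
a(d, X) = 4 + X (a(d, X) = X + 4 = 4 + X)
P = 28758 (P = -90611 + 119369 = 28758)
B(W) = 3/2 + W - 2*W**2 (B(W) = (4 + W) - ((W**2 + W*W) + (4 + (1/2)*(-3))) = (4 + W) - ((W**2 + W**2) + (4 - 3/2)) = (4 + W) - (2*W**2 + 5/2) = (4 + W) - (5/2 + 2*W**2) = (4 + W) + (-5/2 - 2*W**2) = 3/2 + W - 2*W**2)
B(g)*P = (3/2 + 0 - 2*0**2)*28758 = (3/2 + 0 - 2*0)*28758 = (3/2 + 0 + 0)*28758 = (3/2)*28758 = 43137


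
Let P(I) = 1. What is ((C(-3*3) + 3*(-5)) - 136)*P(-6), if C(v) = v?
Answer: -160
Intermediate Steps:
((C(-3*3) + 3*(-5)) - 136)*P(-6) = ((-3*3 + 3*(-5)) - 136)*1 = ((-9 - 15) - 136)*1 = (-24 - 136)*1 = -160*1 = -160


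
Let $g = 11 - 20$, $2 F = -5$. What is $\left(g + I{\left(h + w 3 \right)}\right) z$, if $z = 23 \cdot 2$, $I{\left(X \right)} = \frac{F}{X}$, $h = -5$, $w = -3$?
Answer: $- \frac{5681}{14} \approx -405.79$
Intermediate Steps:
$F = - \frac{5}{2}$ ($F = \frac{1}{2} \left(-5\right) = - \frac{5}{2} \approx -2.5$)
$I{\left(X \right)} = - \frac{5}{2 X}$
$z = 46$
$g = -9$ ($g = 11 - 20 = -9$)
$\left(g + I{\left(h + w 3 \right)}\right) z = \left(-9 - \frac{5}{2 \left(-5 - 9\right)}\right) 46 = \left(-9 - \frac{5}{2 \left(-14\right)}\right) 46 = \left(-9 - - \frac{5}{28}\right) 46 = \left(-9 + \frac{5}{28}\right) 46 = \left(- \frac{247}{28}\right) 46 = - \frac{5681}{14}$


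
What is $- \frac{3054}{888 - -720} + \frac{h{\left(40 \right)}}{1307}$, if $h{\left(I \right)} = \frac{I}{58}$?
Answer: $- \frac{19287267}{10158004} \approx -1.8987$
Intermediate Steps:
$h{\left(I \right)} = \frac{I}{58}$ ($h{\left(I \right)} = I \frac{1}{58} = \frac{I}{58}$)
$- \frac{3054}{888 - -720} + \frac{h{\left(40 \right)}}{1307} = - \frac{3054}{888 - -720} + \frac{\frac{1}{58} \cdot 40}{1307} = - \frac{3054}{888 + 720} + \frac{20}{29} \cdot \frac{1}{1307} = - \frac{3054}{1608} + \frac{20}{37903} = \left(-3054\right) \frac{1}{1608} + \frac{20}{37903} = - \frac{509}{268} + \frac{20}{37903} = - \frac{19287267}{10158004}$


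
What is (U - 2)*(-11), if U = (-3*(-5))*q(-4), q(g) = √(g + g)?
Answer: 22 - 330*I*√2 ≈ 22.0 - 466.69*I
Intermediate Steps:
q(g) = √2*√g (q(g) = √(2*g) = √2*√g)
U = 30*I*√2 (U = (-3*(-5))*(√2*√(-4)) = 15*(√2*(2*I)) = 15*(2*I*√2) = 30*I*√2 ≈ 42.426*I)
(U - 2)*(-11) = (30*I*√2 - 2)*(-11) = (-2 + 30*I*√2)*(-11) = 22 - 330*I*√2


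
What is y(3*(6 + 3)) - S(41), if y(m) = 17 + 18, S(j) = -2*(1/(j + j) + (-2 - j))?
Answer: -2090/41 ≈ -50.976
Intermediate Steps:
S(j) = 4 - 1/j + 2*j (S(j) = -2*(1/(2*j) + (-2 - j)) = -2*(-2 + 1/(2*j) - j) = 4 - 1/j + 2*j)
y(m) = 35
y(3*(6 + 3)) - S(41) = 35 - (4 - 1/41 + 2*41) = 35 - (4 - 1*1/41 + 82) = 35 - (4 - 1/41 + 82) = 35 - 1*3525/41 = 35 - 3525/41 = -2090/41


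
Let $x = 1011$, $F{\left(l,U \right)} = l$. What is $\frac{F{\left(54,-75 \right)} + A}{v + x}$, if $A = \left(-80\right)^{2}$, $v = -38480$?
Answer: $- \frac{6454}{37469} \approx -0.17225$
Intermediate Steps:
$A = 6400$
$\frac{F{\left(54,-75 \right)} + A}{v + x} = \frac{54 + 6400}{-38480 + 1011} = \frac{6454}{-37469} = 6454 \left(- \frac{1}{37469}\right) = - \frac{6454}{37469}$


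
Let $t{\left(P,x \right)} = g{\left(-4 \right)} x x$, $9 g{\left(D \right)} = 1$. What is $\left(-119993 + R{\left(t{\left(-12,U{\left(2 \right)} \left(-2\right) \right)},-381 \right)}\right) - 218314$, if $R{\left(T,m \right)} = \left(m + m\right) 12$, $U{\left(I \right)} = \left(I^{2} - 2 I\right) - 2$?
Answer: $-347451$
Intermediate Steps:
$g{\left(D \right)} = \frac{1}{9}$ ($g{\left(D \right)} = \frac{1}{9} \cdot 1 = \frac{1}{9}$)
$U{\left(I \right)} = -2 + I^{2} - 2 I$
$t{\left(P,x \right)} = \frac{x^{2}}{9}$ ($t{\left(P,x \right)} = \frac{x x}{9} = \frac{x^{2}}{9}$)
$R{\left(T,m \right)} = 24 m$ ($R{\left(T,m \right)} = 2 m 12 = 24 m$)
$\left(-119993 + R{\left(t{\left(-12,U{\left(2 \right)} \left(-2\right) \right)},-381 \right)}\right) - 218314 = \left(-119993 + 24 \left(-381\right)\right) - 218314 = \left(-119993 - 9144\right) - 218314 = -129137 - 218314 = -347451$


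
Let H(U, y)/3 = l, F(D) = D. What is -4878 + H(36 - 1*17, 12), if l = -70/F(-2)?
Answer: -4773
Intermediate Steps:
l = 35 (l = -70/(-2) = -70*(-½) = 35)
H(U, y) = 105 (H(U, y) = 3*35 = 105)
-4878 + H(36 - 1*17, 12) = -4878 + 105 = -4773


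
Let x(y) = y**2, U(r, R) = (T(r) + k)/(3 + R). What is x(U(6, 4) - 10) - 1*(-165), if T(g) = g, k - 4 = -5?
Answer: 12310/49 ≈ 251.22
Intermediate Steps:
k = -1 (k = 4 - 5 = -1)
U(r, R) = (-1 + r)/(3 + R) (U(r, R) = (r - 1)/(3 + R) = (-1 + r)/(3 + R))
x(U(6, 4) - 10) - 1*(-165) = ((-1 + 6)/(3 + 4) - 10)**2 - 1*(-165) = (5/7 - 10)**2 + 165 = (-65/7)**2 + 165 = 4225/49 + 165 = 12310/49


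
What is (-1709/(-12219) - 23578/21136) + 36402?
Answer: 4700478540505/129130392 ≈ 36401.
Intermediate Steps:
(-1709/(-12219) - 23578/21136) + 36402 = (-1709*(-1/12219) - 23578*1/21136) + 36402 = (1709/12219 - 11789/10568) + 36402 = -125989079/129130392 + 36402 = 4700478540505/129130392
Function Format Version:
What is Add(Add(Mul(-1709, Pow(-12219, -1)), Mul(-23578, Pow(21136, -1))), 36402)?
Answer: Rational(4700478540505, 129130392) ≈ 36401.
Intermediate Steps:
Add(Add(Mul(-1709, Pow(-12219, -1)), Mul(-23578, Pow(21136, -1))), 36402) = Add(Add(Mul(-1709, Rational(-1, 12219)), Mul(-23578, Rational(1, 21136))), 36402) = Add(Add(Rational(1709, 12219), Rational(-11789, 10568)), 36402) = Add(Rational(-125989079, 129130392), 36402) = Rational(4700478540505, 129130392)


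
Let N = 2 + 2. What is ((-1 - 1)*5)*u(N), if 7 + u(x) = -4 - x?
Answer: 150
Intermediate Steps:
N = 4
u(x) = -11 - x (u(x) = -7 + (-4 - x) = -11 - x)
((-1 - 1)*5)*u(N) = ((-1 - 1)*5)*(-11 - 1*4) = (-2*5)*(-11 - 4) = -10*(-15) = 150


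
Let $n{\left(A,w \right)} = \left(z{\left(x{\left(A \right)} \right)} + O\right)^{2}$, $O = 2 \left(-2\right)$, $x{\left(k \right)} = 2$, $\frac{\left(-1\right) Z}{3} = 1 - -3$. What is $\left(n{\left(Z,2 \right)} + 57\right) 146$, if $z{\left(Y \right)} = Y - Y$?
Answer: $10658$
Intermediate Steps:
$Z = -12$ ($Z = - 3 \left(1 - -3\right) = - 3 \left(1 + 3\right) = \left(-3\right) 4 = -12$)
$z{\left(Y \right)} = 0$
$O = -4$
$n{\left(A,w \right)} = 16$ ($n{\left(A,w \right)} = \left(0 - 4\right)^{2} = \left(-4\right)^{2} = 16$)
$\left(n{\left(Z,2 \right)} + 57\right) 146 = \left(16 + 57\right) 146 = 73 \cdot 146 = 10658$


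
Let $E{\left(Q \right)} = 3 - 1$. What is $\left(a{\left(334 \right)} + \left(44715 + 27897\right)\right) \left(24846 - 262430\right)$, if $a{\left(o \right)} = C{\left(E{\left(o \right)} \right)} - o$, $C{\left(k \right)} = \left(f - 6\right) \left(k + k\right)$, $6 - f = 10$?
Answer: $-17162592992$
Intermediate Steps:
$f = -4$ ($f = 6 - 10 = -4$)
$E{\left(Q \right)} = 2$
$C{\left(k \right)} = - 20 k$ ($C{\left(k \right)} = \left(-4 - 6\right) \left(k + k\right) = - 10 \cdot 2 k = - 20 k$)
$a{\left(o \right)} = -40 - o$ ($a{\left(o \right)} = \left(-20\right) 2 - o = -40 - o$)
$\left(a{\left(334 \right)} + \left(44715 + 27897\right)\right) \left(24846 - 262430\right) = \left(\left(-40 - 334\right) + \left(44715 + 27897\right)\right) \left(24846 - 262430\right) = \left(\left(-40 - 334\right) + 72612\right) \left(-237584\right) = \left(-374 + 72612\right) \left(-237584\right) = 72238 \left(-237584\right) = -17162592992$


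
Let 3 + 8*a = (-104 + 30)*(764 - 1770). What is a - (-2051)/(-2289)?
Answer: 24339863/2616 ≈ 9304.2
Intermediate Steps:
a = 74441/8 (a = -3/8 + ((-104 + 30)*(764 - 1770))/8 = -3/8 + (-74*(-1006))/8 = -3/8 + (1/8)*74444 = -3/8 + 18611/2 = 74441/8 ≈ 9305.1)
a - (-2051)/(-2289) = 74441/8 - (-2051)/(-2289) = 74441/8 - (-2051)*(-1)/2289 = 74441/8 - 1*293/327 = 74441/8 - 293/327 = 24339863/2616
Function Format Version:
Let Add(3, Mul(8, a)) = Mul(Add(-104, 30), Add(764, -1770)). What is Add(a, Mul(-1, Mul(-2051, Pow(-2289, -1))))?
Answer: Rational(24339863, 2616) ≈ 9304.2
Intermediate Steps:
a = Rational(74441, 8) (a = Add(Rational(-3, 8), Mul(Rational(1, 8), Mul(Add(-104, 30), Add(764, -1770)))) = Add(Rational(-3, 8), Mul(Rational(1, 8), Mul(-74, -1006))) = Add(Rational(-3, 8), Mul(Rational(1, 8), 74444)) = Add(Rational(-3, 8), Rational(18611, 2)) = Rational(74441, 8) ≈ 9305.1)
Add(a, Mul(-1, Mul(-2051, Pow(-2289, -1)))) = Add(Rational(74441, 8), Mul(-1, Mul(-2051, Pow(-2289, -1)))) = Add(Rational(74441, 8), Mul(-1, Mul(-2051, Rational(-1, 2289)))) = Add(Rational(74441, 8), Mul(-1, Rational(293, 327))) = Add(Rational(74441, 8), Rational(-293, 327)) = Rational(24339863, 2616)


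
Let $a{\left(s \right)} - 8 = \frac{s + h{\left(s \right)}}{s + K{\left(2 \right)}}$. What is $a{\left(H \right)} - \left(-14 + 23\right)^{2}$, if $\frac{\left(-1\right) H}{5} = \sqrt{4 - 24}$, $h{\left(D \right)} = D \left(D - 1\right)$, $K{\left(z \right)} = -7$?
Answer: $\frac{- 730 \sqrt{5} + 11 i}{- 7 i + 10 \sqrt{5}} \approx -66.625 - 20.365 i$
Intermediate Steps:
$h{\left(D \right)} = D \left(-1 + D\right)$
$H = - 10 i \sqrt{5}$ ($H = - 5 \sqrt{4 - 24} = - 5 \sqrt{-20} = - 5 \cdot 2 i \sqrt{5} = - 10 i \sqrt{5} \approx - 22.361 i$)
$a{\left(s \right)} = 8 + \frac{s + s \left(-1 + s\right)}{-7 + s}$ ($a{\left(s \right)} = 8 + \frac{s + s \left(-1 + s\right)}{s - 7} = 8 + \frac{s + s \left(-1 + s\right)}{-7 + s}$)
$a{\left(H \right)} - \left(-14 + 23\right)^{2} = \frac{-56 + \left(- 10 i \sqrt{5}\right)^{2} + 8 \left(- 10 i \sqrt{5}\right)}{-7 - 10 i \sqrt{5}} - \left(-14 + 23\right)^{2} = \frac{-56 - 500 - 80 i \sqrt{5}}{-7 - 10 i \sqrt{5}} - 9^{2} = \frac{-556 - 80 i \sqrt{5}}{-7 - 10 i \sqrt{5}} - 81 = -81 + \frac{-556 - 80 i \sqrt{5}}{-7 - 10 i \sqrt{5}}$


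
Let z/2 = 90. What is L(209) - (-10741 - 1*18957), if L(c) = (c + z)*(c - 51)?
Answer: 91160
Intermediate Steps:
z = 180 (z = 2*90 = 180)
L(c) = (-51 + c)*(180 + c) (L(c) = (c + 180)*(c - 51) = (180 + c)*(-51 + c) = (-51 + c)*(180 + c))
L(209) - (-10741 - 1*18957) = (-9180 + 209**2 + 129*209) - (-10741 - 1*18957) = (-9180 + 43681 + 26961) - (-10741 - 18957) = 61462 - 1*(-29698) = 61462 + 29698 = 91160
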